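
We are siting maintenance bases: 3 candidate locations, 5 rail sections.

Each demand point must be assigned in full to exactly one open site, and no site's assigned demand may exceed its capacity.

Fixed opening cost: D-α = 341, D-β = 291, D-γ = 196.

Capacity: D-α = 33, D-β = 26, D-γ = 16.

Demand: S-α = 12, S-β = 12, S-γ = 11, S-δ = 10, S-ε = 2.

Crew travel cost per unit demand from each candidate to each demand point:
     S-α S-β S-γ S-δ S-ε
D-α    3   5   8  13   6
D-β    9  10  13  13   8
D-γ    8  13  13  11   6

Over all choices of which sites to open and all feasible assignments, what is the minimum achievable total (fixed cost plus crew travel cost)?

Open {D-α, D-γ}; cheapest assignment that respects the capacities:
  D-α (cap 33, load 33): S-β, S-γ, S-δ — cost 12×5 + 11×8 + 10×13 = 278
  D-γ (cap 16, load 14): S-α, S-ε — cost 12×8 + 2×6 = 108
  Shipping 386, fixed 537 → total 923.
  Any other capacity-feasible assignment to {D-α, D-γ} ships for at least 386.
Compare {D-α, D-β}: its best feasible assignment gives total 1013.
Compare {D-α, D-β, D-γ}: its best feasible assignment gives total 1189.
Every other set of open sites that can feasibly serve all demand totals ≥ 1013 even under its best assignment. Minimum: 923.

923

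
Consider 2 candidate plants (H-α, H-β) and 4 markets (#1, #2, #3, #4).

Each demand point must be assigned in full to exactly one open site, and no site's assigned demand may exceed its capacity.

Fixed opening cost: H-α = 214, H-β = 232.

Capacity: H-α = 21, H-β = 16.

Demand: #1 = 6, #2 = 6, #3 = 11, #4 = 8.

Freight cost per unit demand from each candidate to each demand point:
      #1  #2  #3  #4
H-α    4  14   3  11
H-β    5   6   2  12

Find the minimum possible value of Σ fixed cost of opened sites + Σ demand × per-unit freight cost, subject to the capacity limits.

Open {H-α, H-β}; cheapest assignment that respects the capacities:
  H-α (cap 21, load 19): #3, #4 — cost 11×3 + 8×11 = 121
  H-β (cap 16, load 12): #1, #2 — cost 6×5 + 6×6 = 66
  Shipping 187, fixed 446 → total 633.
  Any other capacity-feasible assignment to {H-α, H-β} ships for at least 187.
Total demand is 31 and no other set of sites has combined capacity ≥ 31, so {H-α, H-β} is the only feasible choice of open sites. Minimum: 633.

633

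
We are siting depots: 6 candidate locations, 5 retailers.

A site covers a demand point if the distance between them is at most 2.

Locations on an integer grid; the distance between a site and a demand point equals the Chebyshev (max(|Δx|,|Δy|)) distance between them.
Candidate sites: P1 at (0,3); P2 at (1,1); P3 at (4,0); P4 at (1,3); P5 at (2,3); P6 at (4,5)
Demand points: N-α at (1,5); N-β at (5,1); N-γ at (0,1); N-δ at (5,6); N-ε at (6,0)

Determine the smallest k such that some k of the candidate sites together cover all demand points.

3

Coverage sets (demand points within 2 of each site):
  P1: {N-α, N-γ}
  P2: {N-γ}
  P3: {N-β, N-ε}
  P4: {N-α, N-γ}
  P5: {N-α, N-γ}
  P6: {N-δ}
No 2 sites suffice: every size-2 union leaves at least one demand point uncovered.
But {P1, P3, P6} covers everything, so the minimum is 3.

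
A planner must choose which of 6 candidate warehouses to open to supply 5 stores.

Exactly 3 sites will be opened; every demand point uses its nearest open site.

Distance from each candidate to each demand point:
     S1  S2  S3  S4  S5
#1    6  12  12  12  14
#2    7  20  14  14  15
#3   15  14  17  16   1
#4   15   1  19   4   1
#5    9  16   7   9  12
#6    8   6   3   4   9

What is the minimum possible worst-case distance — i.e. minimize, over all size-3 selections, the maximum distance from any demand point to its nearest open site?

6

Open {#1, #3, #6}.
  Farthest demand point is S1 at distance 6 (to #1); all others are ≤ 6.
With {#1, #4, #6} the worst case is 6.
With {#1, #4, #5} the worst case is 7.
No size-3 selection achieves below 6.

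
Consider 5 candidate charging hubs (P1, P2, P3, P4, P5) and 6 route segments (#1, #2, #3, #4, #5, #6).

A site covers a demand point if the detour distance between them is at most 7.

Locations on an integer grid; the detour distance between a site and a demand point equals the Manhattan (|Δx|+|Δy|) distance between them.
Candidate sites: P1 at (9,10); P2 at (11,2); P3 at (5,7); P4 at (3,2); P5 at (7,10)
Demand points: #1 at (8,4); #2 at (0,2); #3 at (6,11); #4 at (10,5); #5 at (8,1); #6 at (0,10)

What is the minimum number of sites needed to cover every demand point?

3

Coverage sets (demand points within 7 of each site):
  P1: {#1, #3, #4}
  P2: {#1, #4, #5}
  P3: {#1, #3, #4}
  P4: {#1, #2, #5}
  P5: {#1, #3, #6}
No 2 sites suffice: every size-2 union leaves at least one demand point uncovered.
But {P1, P4, P5} covers everything, so the minimum is 3.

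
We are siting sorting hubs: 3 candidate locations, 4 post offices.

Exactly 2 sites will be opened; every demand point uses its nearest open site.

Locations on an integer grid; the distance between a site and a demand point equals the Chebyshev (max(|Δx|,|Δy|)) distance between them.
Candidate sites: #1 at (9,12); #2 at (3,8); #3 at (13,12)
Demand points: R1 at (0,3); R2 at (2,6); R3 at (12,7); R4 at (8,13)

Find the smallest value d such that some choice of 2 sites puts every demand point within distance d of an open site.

5

Open {#1, #2}.
  Farthest demand point is R1 at distance 5 (to #2); all others are ≤ 5.
With {#2, #3} the worst case is 5.
With {#1, #3} the worst case is 9.
No size-2 selection achieves below 5.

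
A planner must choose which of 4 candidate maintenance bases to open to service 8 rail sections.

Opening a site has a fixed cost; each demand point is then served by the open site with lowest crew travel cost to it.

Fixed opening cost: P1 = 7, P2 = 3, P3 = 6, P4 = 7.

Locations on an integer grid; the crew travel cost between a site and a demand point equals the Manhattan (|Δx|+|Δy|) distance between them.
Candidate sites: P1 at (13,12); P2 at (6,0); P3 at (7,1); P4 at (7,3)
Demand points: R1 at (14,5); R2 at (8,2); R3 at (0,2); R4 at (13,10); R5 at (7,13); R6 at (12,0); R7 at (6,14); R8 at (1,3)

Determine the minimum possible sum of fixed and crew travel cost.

62

Open {P1, P2}: assign each demand point to its cheapest open site.
  R1→P1 8, R2→P2 4, R3→P2 8, R4→P1 2, R5→P1 7, R6→P2 6, R7→P1 9, R8→P2 8
  crew travel cost 52, fixed 10 → total 62.
Compare {P1, P3}: crew travel cost 50 + fixed 13 = 63.
Compare {P1, P4}: crew travel cost 50 + fixed 14 = 64.
Compare {P1, P2, P4}: crew travel cost 48 + fixed 17 = 65.
All other subsets cost ≥ 63. Minimum total cost: 62.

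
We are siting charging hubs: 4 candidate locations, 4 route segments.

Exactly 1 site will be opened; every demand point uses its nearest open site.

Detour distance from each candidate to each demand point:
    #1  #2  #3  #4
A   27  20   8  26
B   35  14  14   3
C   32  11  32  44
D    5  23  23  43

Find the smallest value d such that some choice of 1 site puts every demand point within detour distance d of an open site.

27

Open {A}.
  Farthest demand point is #1 at detour distance 27 (to A); all others are ≤ 27.
With {B} the worst case is 35.
With {D} the worst case is 43.
No size-1 selection achieves below 27.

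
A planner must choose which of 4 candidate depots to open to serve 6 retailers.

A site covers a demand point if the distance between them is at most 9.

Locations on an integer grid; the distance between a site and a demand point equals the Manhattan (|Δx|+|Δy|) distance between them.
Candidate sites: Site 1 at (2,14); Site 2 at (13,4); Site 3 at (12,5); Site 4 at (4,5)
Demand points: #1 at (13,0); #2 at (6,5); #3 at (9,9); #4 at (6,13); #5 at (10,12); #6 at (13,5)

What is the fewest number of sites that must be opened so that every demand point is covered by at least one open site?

2

Coverage sets (demand points within 9 of each site):
  Site 1: {#4}
  Site 2: {#1, #2, #3, #6}
  Site 3: {#1, #2, #3, #5, #6}
  Site 4: {#2, #3, #6}
No single site covers all 6 demand points.
But {Site 1, Site 3} covers everything, so the minimum is 2.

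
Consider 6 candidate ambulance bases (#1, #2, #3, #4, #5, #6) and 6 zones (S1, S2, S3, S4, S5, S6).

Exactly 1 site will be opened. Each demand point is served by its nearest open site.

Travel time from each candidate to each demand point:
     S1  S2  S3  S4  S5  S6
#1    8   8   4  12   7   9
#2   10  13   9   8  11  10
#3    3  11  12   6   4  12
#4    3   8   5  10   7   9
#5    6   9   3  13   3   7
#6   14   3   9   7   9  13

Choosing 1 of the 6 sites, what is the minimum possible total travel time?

Open {#5}.
  S1→#5 6, S2→#5 9, S3→#5 3, S4→#5 13, S5→#5 3, S6→#5 7  ⇒ total 41.
Compare {#4}: total 42.
Compare {#1}: total 48.
No size-1 selection does better; minimum is 41.

41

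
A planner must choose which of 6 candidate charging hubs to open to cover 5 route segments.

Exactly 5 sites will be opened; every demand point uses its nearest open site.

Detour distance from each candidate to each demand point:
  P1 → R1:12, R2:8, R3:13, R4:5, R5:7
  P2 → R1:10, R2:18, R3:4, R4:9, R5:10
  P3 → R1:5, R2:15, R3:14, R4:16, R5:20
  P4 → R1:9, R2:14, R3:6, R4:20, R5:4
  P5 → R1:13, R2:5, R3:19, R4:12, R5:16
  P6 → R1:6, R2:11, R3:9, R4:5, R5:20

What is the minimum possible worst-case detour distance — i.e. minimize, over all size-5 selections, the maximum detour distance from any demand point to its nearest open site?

Open {P1, P2, P3, P4, P5}.
  Farthest demand point is R1 at detour distance 5 (to P3); all others are ≤ 5.
With {P2, P3, P4, P5, P6} the worst case is 5.
With {P1, P2, P4, P5, P6} the worst case is 6.
No size-5 selection achieves below 5.

5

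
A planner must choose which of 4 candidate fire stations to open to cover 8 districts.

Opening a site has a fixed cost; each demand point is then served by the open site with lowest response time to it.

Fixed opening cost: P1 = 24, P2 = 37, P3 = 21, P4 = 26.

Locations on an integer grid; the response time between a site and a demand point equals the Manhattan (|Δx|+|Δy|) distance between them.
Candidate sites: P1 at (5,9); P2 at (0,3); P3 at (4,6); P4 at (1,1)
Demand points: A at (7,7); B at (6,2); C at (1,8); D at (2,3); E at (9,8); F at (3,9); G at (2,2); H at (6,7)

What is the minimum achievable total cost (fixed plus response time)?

Open {P3}: assign each demand point to its cheapest open site.
  A→P3 4, B→P3 6, C→P3 5, D→P3 5, E→P3 7, F→P3 4, G→P3 6, H→P3 3
  response time 40, fixed 21 → total 61.
Compare {P1}: response time 46 + fixed 24 = 70.
Compare {P1, P4}: response time 30 + fixed 50 = 80.
Compare {P1, P3}: response time 36 + fixed 45 = 81.
All other subsets cost ≥ 70. Minimum total cost: 61.

61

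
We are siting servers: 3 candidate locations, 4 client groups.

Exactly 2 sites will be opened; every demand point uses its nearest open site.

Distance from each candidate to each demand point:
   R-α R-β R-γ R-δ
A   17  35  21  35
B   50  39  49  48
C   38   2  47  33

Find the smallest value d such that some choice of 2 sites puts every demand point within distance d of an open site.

33

Open {A, C}.
  Farthest demand point is R-δ at distance 33 (to C); all others are ≤ 33.
With {A, B} the worst case is 35.
With {B, C} the worst case is 47.
No size-2 selection achieves below 33.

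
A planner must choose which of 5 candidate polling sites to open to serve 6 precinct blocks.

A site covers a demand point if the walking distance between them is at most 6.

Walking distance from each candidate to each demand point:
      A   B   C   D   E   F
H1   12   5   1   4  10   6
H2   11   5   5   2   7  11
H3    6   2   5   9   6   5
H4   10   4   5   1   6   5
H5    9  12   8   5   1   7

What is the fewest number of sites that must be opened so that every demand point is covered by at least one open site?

2

Coverage sets (demand points within 6 of each site):
  H1: {B, C, D, F}
  H2: {B, C, D}
  H3: {A, B, C, E, F}
  H4: {B, C, D, E, F}
  H5: {D, E}
No single site covers all 6 demand points.
But {H1, H3} covers everything, so the minimum is 2.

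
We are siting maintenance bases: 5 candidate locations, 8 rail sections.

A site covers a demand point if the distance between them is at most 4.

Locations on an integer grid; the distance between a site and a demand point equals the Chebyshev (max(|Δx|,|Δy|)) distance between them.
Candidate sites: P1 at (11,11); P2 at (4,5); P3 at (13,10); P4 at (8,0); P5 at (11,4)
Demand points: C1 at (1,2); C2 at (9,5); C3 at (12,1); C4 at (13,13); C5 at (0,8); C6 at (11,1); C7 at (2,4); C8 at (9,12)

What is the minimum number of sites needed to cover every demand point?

Coverage sets (demand points within 4 of each site):
  P1: {C4, C8}
  P2: {C1, C5, C7}
  P3: {C4, C8}
  P4: {C3, C6}
  P5: {C2, C3, C6}
No 2 sites suffice: every size-2 union leaves at least one demand point uncovered.
But {P1, P2, P5} covers everything, so the minimum is 3.

3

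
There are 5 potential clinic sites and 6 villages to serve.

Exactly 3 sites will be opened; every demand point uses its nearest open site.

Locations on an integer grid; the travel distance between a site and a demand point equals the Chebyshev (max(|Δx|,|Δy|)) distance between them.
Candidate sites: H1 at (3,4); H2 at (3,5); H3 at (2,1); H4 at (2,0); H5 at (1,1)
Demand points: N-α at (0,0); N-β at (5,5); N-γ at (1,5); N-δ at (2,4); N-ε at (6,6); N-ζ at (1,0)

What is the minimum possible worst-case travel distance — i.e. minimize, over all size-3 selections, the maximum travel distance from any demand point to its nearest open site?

3

Open {H1, H2, H3}.
  Farthest demand point is N-ε at travel distance 3 (to H1); all others are ≤ 3.
With {H1, H2, H4} the worst case is 3.
With {H1, H2, H5} the worst case is 3.
No size-3 selection achieves below 3.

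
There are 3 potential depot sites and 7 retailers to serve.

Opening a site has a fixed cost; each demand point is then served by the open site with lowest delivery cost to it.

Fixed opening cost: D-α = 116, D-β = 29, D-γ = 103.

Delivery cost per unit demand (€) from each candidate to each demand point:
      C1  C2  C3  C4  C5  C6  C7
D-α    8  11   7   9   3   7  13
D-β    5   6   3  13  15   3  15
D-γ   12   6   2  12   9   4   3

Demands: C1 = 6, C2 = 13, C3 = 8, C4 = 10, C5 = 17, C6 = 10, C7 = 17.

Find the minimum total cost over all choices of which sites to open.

593

Open {D-α, D-γ}: assign each demand point to its cheapest open site.
  C1→D-α 6×8=48, C2→D-γ 13×6=78, C3→D-γ 8×2=16, C4→D-α 10×9=90, C5→D-α 17×3=51, C6→D-γ 10×4=40, C7→D-γ 17×3=51
  delivery cost 374, fixed 219 → total 593.
Compare {D-α, D-β, D-γ}: delivery cost 346 + fixed 248 = 594.
Compare {D-β, D-γ}: delivery cost 478 + fixed 132 = 610.
Compare {D-γ}: delivery cost 530 + fixed 103 = 633.
All other subsets cost ≥ 594. Minimum total cost: 593.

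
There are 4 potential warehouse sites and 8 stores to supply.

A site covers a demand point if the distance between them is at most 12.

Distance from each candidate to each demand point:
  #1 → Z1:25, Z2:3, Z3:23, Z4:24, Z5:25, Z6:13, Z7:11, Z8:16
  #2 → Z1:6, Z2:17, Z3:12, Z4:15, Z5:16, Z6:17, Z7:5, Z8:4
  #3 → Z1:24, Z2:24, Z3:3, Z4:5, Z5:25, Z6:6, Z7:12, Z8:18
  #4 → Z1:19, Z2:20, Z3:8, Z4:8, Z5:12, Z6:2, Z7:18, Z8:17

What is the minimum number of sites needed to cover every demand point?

Coverage sets (demand points within 12 of each site):
  #1: {Z2, Z7}
  #2: {Z1, Z3, Z7, Z8}
  #3: {Z3, Z4, Z6, Z7}
  #4: {Z3, Z4, Z5, Z6}
No 2 sites suffice: every size-2 union leaves at least one demand point uncovered.
But {#1, #2, #4} covers everything, so the minimum is 3.

3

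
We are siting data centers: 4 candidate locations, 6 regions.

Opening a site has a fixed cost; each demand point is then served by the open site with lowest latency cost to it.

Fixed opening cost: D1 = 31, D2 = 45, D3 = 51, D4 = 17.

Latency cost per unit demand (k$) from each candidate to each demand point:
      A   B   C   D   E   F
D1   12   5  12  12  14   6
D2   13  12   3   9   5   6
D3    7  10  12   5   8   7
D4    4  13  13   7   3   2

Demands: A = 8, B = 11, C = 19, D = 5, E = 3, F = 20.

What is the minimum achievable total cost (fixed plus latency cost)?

321

Open {D1, D2, D4}: assign each demand point to its cheapest open site.
  A→D4 8×4=32, B→D1 11×5=55, C→D2 19×3=57, D→D4 5×7=35, E→D4 3×3=9, F→D4 20×2=40
  latency cost 228, fixed 93 → total 321.
Compare {D1, D2, D3, D4}: latency cost 218 + fixed 144 = 362.
Compare {D2, D4}: latency cost 305 + fixed 62 = 367.
Compare {D2, D3, D4}: latency cost 273 + fixed 113 = 386.
All other subsets cost ≥ 362. Minimum total cost: 321.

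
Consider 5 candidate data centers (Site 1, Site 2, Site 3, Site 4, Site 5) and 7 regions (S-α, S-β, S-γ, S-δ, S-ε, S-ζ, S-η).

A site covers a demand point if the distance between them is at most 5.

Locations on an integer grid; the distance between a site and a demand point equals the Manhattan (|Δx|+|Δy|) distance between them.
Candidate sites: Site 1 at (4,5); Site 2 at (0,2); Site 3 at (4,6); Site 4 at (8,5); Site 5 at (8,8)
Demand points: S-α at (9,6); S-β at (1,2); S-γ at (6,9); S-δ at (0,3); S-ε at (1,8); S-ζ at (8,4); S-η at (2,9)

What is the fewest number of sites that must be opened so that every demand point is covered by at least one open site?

Coverage sets (demand points within 5 of each site):
  Site 1: {S-ζ}
  Site 2: {S-β, S-δ}
  Site 3: {S-α, S-γ, S-ε, S-η}
  Site 4: {S-α, S-ζ}
  Site 5: {S-α, S-γ, S-ζ}
No 2 sites suffice: every size-2 union leaves at least one demand point uncovered.
But {Site 1, Site 2, Site 3} covers everything, so the minimum is 3.

3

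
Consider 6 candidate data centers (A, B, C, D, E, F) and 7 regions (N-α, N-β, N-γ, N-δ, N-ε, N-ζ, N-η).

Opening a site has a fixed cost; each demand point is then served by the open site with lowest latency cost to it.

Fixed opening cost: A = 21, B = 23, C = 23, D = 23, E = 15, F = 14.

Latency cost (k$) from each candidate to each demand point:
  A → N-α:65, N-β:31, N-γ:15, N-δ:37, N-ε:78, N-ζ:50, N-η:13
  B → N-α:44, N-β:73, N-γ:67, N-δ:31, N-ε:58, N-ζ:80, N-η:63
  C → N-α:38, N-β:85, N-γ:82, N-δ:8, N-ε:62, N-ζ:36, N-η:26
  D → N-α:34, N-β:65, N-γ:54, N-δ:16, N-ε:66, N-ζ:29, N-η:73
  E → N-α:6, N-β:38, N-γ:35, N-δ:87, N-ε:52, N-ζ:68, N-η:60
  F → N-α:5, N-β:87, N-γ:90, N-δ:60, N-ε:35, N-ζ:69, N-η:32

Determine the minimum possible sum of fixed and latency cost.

201

Open {A, C, F}: assign each demand point to its cheapest open site.
  N-α→F 5, N-β→A 31, N-γ→A 15, N-δ→C 8, N-ε→F 35, N-ζ→C 36, N-η→A 13
  latency cost 143, fixed 58 → total 201.
Compare {A, D, F}: latency cost 144 + fixed 58 = 202.
Compare {A, C, E, F}: latency cost 143 + fixed 73 = 216.
Compare {A, C, D, F}: latency cost 136 + fixed 81 = 217.
All other subsets cost ≥ 202. Minimum total cost: 201.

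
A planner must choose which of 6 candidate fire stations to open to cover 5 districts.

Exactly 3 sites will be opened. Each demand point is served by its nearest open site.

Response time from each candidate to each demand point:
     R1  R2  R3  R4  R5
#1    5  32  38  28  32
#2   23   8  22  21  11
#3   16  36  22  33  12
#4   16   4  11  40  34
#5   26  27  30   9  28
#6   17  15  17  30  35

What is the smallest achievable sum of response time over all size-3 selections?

Open {#2, #4, #5}.
  R1→#4 16, R2→#4 4, R3→#4 11, R4→#5 9, R5→#2 11  ⇒ total 51.
Compare {#1, #2, #4}: total 52.
Compare {#3, #4, #5}: total 52.
No size-3 selection does better; minimum is 51.

51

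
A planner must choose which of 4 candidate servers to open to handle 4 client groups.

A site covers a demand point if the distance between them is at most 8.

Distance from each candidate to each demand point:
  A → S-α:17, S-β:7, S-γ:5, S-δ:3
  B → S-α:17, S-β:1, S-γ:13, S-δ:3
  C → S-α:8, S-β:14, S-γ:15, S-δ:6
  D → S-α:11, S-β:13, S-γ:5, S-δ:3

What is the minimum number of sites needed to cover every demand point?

2

Coverage sets (demand points within 8 of each site):
  A: {S-β, S-γ, S-δ}
  B: {S-β, S-δ}
  C: {S-α, S-δ}
  D: {S-γ, S-δ}
No single site covers all 4 demand points.
But {A, C} covers everything, so the minimum is 2.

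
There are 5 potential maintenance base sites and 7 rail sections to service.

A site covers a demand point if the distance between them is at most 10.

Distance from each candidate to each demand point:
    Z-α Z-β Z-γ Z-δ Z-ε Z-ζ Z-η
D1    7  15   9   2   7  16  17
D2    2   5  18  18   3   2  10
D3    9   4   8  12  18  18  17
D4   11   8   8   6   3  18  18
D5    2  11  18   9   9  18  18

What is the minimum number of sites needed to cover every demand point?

2

Coverage sets (demand points within 10 of each site):
  D1: {Z-α, Z-γ, Z-δ, Z-ε}
  D2: {Z-α, Z-β, Z-ε, Z-ζ, Z-η}
  D3: {Z-α, Z-β, Z-γ}
  D4: {Z-β, Z-γ, Z-δ, Z-ε}
  D5: {Z-α, Z-δ, Z-ε}
No single site covers all 7 demand points.
But {D1, D2} covers everything, so the minimum is 2.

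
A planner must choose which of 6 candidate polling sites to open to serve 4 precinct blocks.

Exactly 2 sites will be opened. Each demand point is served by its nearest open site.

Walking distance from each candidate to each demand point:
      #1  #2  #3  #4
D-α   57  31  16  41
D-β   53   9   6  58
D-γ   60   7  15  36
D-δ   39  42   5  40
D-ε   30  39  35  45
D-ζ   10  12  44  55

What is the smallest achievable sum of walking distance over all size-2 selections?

67

Open {D-δ, D-ζ}.
  #1→D-ζ 10, #2→D-ζ 12, #3→D-δ 5, #4→D-δ 40  ⇒ total 67.
Compare {D-γ, D-ζ}: total 68.
Compare {D-α, D-ζ}: total 79.
No size-2 selection does better; minimum is 67.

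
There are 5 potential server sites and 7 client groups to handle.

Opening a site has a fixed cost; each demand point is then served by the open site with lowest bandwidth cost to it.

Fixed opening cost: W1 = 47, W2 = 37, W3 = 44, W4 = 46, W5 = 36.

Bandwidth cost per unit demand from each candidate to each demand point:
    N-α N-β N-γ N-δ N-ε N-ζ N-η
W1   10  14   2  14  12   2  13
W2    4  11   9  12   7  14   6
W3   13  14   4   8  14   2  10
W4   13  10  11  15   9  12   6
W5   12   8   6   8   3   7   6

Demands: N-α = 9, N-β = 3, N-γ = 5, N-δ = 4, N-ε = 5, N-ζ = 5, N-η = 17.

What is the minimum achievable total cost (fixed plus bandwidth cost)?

347

Open {W2, W5}: assign each demand point to its cheapest open site.
  N-α→W2 9×4=36, N-β→W5 3×8=24, N-γ→W5 5×6=30, N-δ→W5 4×8=32, N-ε→W5 5×3=15, N-ζ→W5 5×7=35, N-η→W2 17×6=102
  bandwidth cost 274, fixed 73 → total 347.
Compare {W2, W3}: bandwidth cost 268 + fixed 81 = 349.
Compare {W1, W2, W5}: bandwidth cost 229 + fixed 120 = 349.
Compare {W2, W3, W5}: bandwidth cost 239 + fixed 117 = 356.
All other subsets cost ≥ 349. Minimum total cost: 347.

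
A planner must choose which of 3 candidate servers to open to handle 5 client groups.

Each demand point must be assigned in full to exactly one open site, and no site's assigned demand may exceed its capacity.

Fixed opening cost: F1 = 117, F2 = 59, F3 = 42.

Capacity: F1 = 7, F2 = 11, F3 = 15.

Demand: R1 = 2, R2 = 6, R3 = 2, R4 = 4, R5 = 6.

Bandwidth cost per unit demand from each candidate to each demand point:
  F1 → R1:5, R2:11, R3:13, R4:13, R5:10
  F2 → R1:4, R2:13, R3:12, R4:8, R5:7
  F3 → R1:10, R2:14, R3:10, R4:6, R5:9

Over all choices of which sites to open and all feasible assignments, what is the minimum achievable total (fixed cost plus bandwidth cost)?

279

Open {F2, F3}; cheapest assignment that respects the capacities:
  F2 (cap 11, load 8): R1, R5 — cost 2×4 + 6×7 = 50
  F3 (cap 15, load 12): R2, R3, R4 — cost 6×14 + 2×10 + 4×6 = 128
  Shipping 178, fixed 101 → total 279.
  Any other capacity-feasible assignment to {F2, F3} ships for at least 178.
Compare {F1, F3}: its best feasible assignment gives total 343.
Compare {F1, F2, F3}: its best feasible assignment gives total 378.
Every other set of open sites that can feasibly serve all demand totals ≥ 343 even under its best assignment. Minimum: 279.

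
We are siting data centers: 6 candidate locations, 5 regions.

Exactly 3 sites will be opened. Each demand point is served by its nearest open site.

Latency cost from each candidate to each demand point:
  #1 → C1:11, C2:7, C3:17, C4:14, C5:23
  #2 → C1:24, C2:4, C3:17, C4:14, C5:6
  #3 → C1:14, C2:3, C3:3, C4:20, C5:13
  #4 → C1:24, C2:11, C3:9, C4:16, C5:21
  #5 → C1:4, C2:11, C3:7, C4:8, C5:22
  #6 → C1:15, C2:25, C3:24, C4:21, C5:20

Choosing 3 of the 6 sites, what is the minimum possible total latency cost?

24

Open {#2, #3, #5}.
  C1→#5 4, C2→#3 3, C3→#3 3, C4→#5 8, C5→#2 6  ⇒ total 24.
Compare {#1, #2, #5}: total 29.
Compare {#2, #4, #5}: total 29.
No size-3 selection does better; minimum is 24.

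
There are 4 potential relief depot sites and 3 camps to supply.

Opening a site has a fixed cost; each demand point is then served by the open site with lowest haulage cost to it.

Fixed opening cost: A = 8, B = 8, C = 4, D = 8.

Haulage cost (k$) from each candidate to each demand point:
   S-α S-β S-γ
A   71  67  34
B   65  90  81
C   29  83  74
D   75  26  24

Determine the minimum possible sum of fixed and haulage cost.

Open {C, D}: assign each demand point to its cheapest open site.
  S-α→C 29, S-β→D 26, S-γ→D 24
  haulage cost 79, fixed 12 → total 91.
Compare {A, C, D}: haulage cost 79 + fixed 20 = 99.
Compare {B, C, D}: haulage cost 79 + fixed 20 = 99.
Compare {A, B, C, D}: haulage cost 79 + fixed 28 = 107.
All other subsets cost ≥ 99. Minimum total cost: 91.

91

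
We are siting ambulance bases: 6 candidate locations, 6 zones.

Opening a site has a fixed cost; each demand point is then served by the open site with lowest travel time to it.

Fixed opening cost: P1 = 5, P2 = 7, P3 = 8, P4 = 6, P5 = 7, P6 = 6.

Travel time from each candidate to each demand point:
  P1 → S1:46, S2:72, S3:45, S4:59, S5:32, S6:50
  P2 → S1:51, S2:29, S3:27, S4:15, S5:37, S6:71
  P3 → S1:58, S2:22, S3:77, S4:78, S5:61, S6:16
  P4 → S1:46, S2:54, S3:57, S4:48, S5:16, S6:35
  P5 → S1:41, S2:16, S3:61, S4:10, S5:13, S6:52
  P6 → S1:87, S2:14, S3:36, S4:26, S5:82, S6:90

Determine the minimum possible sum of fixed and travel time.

Open {P2, P3, P5}: assign each demand point to its cheapest open site.
  S1→P5 41, S2→P5 16, S3→P2 27, S4→P5 10, S5→P5 13, S6→P3 16
  travel time 123, fixed 22 → total 145.
Compare {P2, P3, P5, P6}: travel time 121 + fixed 28 = 149.
Compare {P1, P2, P3, P5}: travel time 123 + fixed 27 = 150.
Compare {P3, P5, P6}: travel time 130 + fixed 21 = 151.
All other subsets cost ≥ 149. Minimum total cost: 145.

145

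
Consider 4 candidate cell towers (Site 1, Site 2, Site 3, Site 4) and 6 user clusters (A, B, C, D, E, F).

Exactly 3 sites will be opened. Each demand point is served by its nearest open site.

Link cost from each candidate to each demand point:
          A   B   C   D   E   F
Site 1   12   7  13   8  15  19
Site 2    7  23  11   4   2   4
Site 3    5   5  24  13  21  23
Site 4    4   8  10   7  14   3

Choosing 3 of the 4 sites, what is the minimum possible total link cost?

28

Open {Site 2, Site 3, Site 4}.
  A→Site 4 4, B→Site 3 5, C→Site 4 10, D→Site 2 4, E→Site 2 2, F→Site 4 3  ⇒ total 28.
Compare {Site 1, Site 2, Site 4}: total 30.
Compare {Site 1, Site 2, Site 3}: total 31.
No size-3 selection does better; minimum is 28.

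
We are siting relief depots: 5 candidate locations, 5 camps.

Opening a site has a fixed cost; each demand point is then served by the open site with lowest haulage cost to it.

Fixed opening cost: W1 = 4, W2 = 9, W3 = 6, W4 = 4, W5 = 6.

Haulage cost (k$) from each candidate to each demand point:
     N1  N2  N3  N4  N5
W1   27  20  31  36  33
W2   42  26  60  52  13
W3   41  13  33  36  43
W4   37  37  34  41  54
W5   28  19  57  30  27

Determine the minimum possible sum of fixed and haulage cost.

Open {W2, W3, W5}: assign each demand point to its cheapest open site.
  N1→W5 28, N2→W3 13, N3→W3 33, N4→W5 30, N5→W2 13
  haulage cost 117, fixed 21 → total 138.
Compare {W1, W2, W3}: haulage cost 120 + fixed 19 = 139.
Compare {W1, W2, W5}: haulage cost 120 + fixed 19 = 139.
Compare {W1, W2, W3, W5}: haulage cost 114 + fixed 25 = 139.
All other subsets cost ≥ 139. Minimum total cost: 138.

138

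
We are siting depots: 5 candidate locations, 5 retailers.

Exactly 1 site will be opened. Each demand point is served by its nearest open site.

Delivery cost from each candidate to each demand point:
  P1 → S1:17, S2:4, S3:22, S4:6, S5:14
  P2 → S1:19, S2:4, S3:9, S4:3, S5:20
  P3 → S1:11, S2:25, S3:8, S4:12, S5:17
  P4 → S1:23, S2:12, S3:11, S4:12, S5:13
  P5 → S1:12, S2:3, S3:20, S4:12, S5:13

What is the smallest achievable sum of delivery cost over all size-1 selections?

55

Open {P2}.
  S1→P2 19, S2→P2 4, S3→P2 9, S4→P2 3, S5→P2 20  ⇒ total 55.
Compare {P5}: total 60.
Compare {P1}: total 63.
No size-1 selection does better; minimum is 55.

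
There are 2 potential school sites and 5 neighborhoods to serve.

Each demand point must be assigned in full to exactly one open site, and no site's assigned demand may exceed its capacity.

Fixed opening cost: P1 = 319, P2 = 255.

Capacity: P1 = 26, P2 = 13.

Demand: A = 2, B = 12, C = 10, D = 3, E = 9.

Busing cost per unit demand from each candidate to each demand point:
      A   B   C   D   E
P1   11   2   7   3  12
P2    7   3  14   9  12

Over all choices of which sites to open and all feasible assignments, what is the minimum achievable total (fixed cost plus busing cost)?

799

Open {P1, P2}; cheapest assignment that respects the capacities:
  P1 (cap 26, load 25): B, C, D — cost 12×2 + 10×7 + 3×3 = 103
  P2 (cap 13, load 11): A, E — cost 2×7 + 9×12 = 122
  Shipping 225, fixed 574 → total 799.
  Any other capacity-feasible assignment to {P1, P2} ships for at least 225.
Total demand is 36 and no other set of sites has combined capacity ≥ 36, so {P1, P2} is the only feasible choice of open sites. Minimum: 799.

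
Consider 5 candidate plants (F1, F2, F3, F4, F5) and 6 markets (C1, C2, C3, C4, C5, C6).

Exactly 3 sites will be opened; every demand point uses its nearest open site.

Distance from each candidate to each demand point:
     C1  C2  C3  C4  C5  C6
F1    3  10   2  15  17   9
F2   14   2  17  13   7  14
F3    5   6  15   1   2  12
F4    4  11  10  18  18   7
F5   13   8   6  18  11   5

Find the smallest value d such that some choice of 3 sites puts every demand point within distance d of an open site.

6

Open {F1, F3, F5}.
  Farthest demand point is C2 at distance 6 (to F3); all others are ≤ 6.
With {F2, F3, F5} the worst case is 6.
With {F3, F4, F5} the worst case is 6.
No size-3 selection achieves below 6.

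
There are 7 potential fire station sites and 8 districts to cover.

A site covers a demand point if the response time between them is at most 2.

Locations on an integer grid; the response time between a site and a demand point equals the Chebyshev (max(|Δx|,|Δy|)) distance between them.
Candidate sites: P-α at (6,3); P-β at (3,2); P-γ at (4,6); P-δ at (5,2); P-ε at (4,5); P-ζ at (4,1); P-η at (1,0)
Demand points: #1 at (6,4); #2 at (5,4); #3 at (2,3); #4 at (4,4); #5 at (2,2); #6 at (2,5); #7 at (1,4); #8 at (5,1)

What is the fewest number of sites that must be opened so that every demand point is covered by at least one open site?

2

Coverage sets (demand points within 2 of each site):
  P-α: {#1, #2, #4, #8}
  P-β: {#2, #3, #4, #5, #7, #8}
  P-γ: {#1, #2, #4, #6}
  P-δ: {#1, #2, #4, #8}
  P-ε: {#1, #2, #3, #4, #6}
  P-ζ: {#3, #5, #8}
  P-η: {#5}
No single site covers all 8 demand points.
But {P-β, P-γ} covers everything, so the minimum is 2.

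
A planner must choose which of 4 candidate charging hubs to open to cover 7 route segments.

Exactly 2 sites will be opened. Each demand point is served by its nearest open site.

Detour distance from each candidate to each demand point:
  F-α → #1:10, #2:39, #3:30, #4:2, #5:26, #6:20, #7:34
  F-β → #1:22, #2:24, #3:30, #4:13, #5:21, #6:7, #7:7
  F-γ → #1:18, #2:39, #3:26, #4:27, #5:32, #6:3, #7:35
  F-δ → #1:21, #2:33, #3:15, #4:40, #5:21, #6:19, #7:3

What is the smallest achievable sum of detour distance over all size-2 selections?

101

Open {F-α, F-β}.
  #1→F-α 10, #2→F-β 24, #3→F-α 30, #4→F-α 2, #5→F-β 21, #6→F-β 7, #7→F-β 7  ⇒ total 101.
Compare {F-α, F-δ}: total 103.
Compare {F-β, F-δ}: total 104.
No size-2 selection does better; minimum is 101.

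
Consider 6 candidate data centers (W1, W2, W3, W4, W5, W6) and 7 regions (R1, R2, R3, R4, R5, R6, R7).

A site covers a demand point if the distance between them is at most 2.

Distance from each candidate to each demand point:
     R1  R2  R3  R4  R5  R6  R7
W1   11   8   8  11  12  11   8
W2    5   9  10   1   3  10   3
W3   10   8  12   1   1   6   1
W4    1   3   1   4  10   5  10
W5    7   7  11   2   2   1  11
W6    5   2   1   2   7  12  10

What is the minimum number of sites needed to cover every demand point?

4

Coverage sets (demand points within 2 of each site):
  W1: {}
  W2: {R4}
  W3: {R4, R5, R7}
  W4: {R1, R3}
  W5: {R4, R5, R6}
  W6: {R2, R3, R4}
No 3 sites suffice: every size-3 union leaves at least one demand point uncovered.
But {W3, W4, W5, W6} covers everything, so the minimum is 4.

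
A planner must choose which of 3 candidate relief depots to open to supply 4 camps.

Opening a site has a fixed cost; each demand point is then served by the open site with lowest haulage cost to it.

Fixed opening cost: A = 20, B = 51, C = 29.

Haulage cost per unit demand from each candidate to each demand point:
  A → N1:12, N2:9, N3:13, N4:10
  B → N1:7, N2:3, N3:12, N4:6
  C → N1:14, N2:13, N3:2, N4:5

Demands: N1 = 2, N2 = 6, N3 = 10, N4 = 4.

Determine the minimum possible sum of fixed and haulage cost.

Open {B, C}: assign each demand point to its cheapest open site.
  N1→B 2×7=14, N2→B 6×3=18, N3→C 10×2=20, N4→C 4×5=20
  haulage cost 72, fixed 80 → total 152.
Compare {A, C}: haulage cost 118 + fixed 49 = 167.
Compare {A, B, C}: haulage cost 72 + fixed 100 = 172.
Compare {C}: haulage cost 146 + fixed 29 = 175.
All other subsets cost ≥ 167. Minimum total cost: 152.

152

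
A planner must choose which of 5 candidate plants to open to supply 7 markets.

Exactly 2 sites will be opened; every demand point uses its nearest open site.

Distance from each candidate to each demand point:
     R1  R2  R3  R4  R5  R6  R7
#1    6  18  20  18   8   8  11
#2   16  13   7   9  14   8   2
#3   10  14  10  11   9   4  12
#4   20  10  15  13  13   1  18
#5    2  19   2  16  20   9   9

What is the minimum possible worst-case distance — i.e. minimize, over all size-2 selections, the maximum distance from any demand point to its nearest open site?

Open {#3, #4}.
  Farthest demand point is R7 at distance 12 (to #3); all others are ≤ 12.
With {#1, #2} the worst case is 13.
With {#2, #3} the worst case is 13.
No size-2 selection achieves below 12.

12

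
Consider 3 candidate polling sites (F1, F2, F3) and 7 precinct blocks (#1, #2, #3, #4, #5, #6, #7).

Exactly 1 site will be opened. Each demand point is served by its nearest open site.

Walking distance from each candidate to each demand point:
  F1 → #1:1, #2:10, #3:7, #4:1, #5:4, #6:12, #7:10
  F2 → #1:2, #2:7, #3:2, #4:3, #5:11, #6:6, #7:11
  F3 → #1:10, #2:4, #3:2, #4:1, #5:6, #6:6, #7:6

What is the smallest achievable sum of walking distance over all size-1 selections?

Open {F3}.
  #1→F3 10, #2→F3 4, #3→F3 2, #4→F3 1, #5→F3 6, #6→F3 6, #7→F3 6  ⇒ total 35.
Compare {F2}: total 42.
Compare {F1}: total 45.

35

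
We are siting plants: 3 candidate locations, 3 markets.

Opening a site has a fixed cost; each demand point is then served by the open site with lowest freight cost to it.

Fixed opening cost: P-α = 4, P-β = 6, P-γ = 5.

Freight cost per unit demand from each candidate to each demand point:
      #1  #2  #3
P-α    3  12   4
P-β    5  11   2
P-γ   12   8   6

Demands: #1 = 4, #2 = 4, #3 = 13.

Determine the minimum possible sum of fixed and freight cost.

85

Open {P-α, P-β, P-γ}: assign each demand point to its cheapest open site.
  #1→P-α 4×3=12, #2→P-γ 4×8=32, #3→P-β 13×2=26
  freight cost 70, fixed 15 → total 85.
Compare {P-β, P-γ}: freight cost 78 + fixed 11 = 89.
Compare {P-α, P-β}: freight cost 82 + fixed 10 = 92.
Compare {P-β}: freight cost 90 + fixed 6 = 96.
All other subsets cost ≥ 89. Minimum total cost: 85.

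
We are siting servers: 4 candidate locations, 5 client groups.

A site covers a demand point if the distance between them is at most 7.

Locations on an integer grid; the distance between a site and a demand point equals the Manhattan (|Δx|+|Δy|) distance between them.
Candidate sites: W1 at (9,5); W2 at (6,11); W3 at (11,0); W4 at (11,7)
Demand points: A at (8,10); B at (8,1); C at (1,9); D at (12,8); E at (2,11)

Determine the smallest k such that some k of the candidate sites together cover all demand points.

2

Coverage sets (demand points within 7 of each site):
  W1: {A, B, D}
  W2: {A, C, E}
  W3: {B}
  W4: {A, D}
No single site covers all 5 demand points.
But {W1, W2} covers everything, so the minimum is 2.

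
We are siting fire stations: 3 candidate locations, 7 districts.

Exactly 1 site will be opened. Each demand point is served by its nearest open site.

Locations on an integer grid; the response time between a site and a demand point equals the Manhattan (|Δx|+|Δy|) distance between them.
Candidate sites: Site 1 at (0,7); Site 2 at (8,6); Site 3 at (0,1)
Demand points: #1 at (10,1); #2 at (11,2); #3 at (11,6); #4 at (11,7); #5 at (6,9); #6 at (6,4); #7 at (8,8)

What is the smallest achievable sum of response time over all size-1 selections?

32

Open {Site 2}.
  #1→Site 2 7, #2→Site 2 7, #3→Site 2 3, #4→Site 2 4, #5→Site 2 5, #6→Site 2 4, #7→Site 2 2  ⇒ total 32.
Compare {Site 1}: total 81.
Compare {Site 3}: total 93.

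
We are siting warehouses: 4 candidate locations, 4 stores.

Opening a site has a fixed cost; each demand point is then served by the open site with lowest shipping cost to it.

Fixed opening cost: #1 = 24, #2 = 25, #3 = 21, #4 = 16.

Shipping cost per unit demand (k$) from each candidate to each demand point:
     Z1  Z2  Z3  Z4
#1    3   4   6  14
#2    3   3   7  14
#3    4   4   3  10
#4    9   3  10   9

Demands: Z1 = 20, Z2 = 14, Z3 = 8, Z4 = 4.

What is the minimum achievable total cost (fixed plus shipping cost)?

212

Open {#2, #3}: assign each demand point to its cheapest open site.
  Z1→#2 20×3=60, Z2→#2 14×3=42, Z3→#3 8×3=24, Z4→#3 4×10=40
  shipping cost 166, fixed 46 → total 212.
Compare {#3, #4}: shipping cost 182 + fixed 37 = 219.
Compare {#3}: shipping cost 200 + fixed 21 = 221.
Compare {#1, #3, #4}: shipping cost 162 + fixed 61 = 223.
All other subsets cost ≥ 219. Minimum total cost: 212.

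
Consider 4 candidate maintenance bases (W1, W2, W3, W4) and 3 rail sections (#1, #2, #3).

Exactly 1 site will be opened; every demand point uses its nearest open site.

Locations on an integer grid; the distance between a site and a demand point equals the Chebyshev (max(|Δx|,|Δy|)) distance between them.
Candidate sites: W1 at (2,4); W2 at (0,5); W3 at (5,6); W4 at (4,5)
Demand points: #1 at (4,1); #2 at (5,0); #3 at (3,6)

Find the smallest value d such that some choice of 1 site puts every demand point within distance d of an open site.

4

Open {W1}.
  Farthest demand point is #2 at distance 4 (to W1); all others are ≤ 4.
With {W2} the worst case is 5.
With {W4} the worst case is 5.
No size-1 selection achieves below 4.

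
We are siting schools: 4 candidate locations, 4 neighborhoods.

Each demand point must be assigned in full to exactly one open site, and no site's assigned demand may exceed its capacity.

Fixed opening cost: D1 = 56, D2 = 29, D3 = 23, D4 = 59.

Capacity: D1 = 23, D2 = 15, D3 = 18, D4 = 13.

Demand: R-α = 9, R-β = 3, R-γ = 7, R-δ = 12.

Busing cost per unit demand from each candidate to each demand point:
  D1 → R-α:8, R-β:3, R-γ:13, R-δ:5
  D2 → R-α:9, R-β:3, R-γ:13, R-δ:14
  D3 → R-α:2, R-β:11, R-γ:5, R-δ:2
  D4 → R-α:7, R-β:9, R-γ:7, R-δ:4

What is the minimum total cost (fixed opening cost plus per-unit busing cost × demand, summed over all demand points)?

201

Open {D1, D3}; cheapest assignment that respects the capacities:
  D1 (cap 23, load 15): R-β, R-δ — cost 3×3 + 12×5 = 69
  D3 (cap 18, load 16): R-α, R-γ — cost 9×2 + 7×5 = 53
  Shipping 122, fixed 79 → total 201.
  Any other capacity-feasible assignment to {D1, D3} ships for at least 122.
Compare {D2, D3, D4}: its best feasible assignment gives total 221.
Compare {D1, D2, D3}: its best feasible assignment gives total 230.
Every other set of open sites that can feasibly serve all demand totals ≥ 221 even under its best assignment. Minimum: 201.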